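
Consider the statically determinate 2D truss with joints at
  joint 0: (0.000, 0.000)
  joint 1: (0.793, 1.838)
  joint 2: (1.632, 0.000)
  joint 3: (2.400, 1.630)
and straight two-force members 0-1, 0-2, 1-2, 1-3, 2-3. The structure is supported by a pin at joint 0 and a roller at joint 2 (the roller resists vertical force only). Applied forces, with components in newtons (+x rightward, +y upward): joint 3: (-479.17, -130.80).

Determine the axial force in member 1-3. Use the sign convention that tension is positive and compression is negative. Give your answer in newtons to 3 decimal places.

-396.824

N=4 nodes, M=5 members, R=3 reactions → 2N=8, M+R=8
member 0 (0-1): L=2.0018, (cx,cy)=(0.3961,0.9182)
member 1 (0-2): L=1.6320, (cx,cy)=(1.0000,0.0000)
member 2 (1-2): L=2.0204, (cx,cy)=(0.4153,-0.9097)
member 3 (1-3): L=1.6204, (cx,cy)=(0.9917,-0.1284)
member 4 (2-3): L=1.8019, (cx,cy)=(0.4262,0.9046)
solve A·x = −loads:
  F[0-1] = -454.1887 N (compression)
  F[0-2] = -299.2436 N (compression)
  F[1-2] = +514.4171 N (tension)
  F[1-3] = -396.8243 N (compression)
  F[2-3] = -200.8999 N (compression)
  Rx@0 = +479.1700 N
  Ry@0 = +417.0298 N
  Ry@2 = -286.2298 N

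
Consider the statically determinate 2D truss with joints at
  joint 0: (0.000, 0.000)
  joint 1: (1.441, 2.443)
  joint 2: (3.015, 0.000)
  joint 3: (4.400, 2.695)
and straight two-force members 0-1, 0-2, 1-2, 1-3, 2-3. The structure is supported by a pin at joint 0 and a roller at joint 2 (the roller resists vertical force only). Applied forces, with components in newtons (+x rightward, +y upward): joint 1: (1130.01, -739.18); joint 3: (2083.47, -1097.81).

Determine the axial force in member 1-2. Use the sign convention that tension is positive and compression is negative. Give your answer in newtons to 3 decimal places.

-4044.285

N=4 nodes, M=5 members, R=3 reactions → 2N=8, M+R=8
member 0 (0-1): L=2.8363, (cx,cy)=(0.5081,0.8613)
member 1 (0-2): L=3.0150, (cx,cy)=(1.0000,0.0000)
member 2 (1-2): L=2.9062, (cx,cy)=(0.5416,-0.8406)
member 3 (1-3): L=2.9697, (cx,cy)=(0.9964,0.0849)
member 4 (2-3): L=3.0301, (cx,cy)=(0.4571,0.8894)
solve A·x = −loads:
  F[0-1] = +3362.6891 N (tension)
  F[0-2] = +1505.0588 N (tension)
  F[1-2] = -4044.2847 N (compression)
  F[1-3] = +2778.8570 N (tension)
  F[2-3] = -1499.4173 N (compression)
  Rx@0 = -3213.4800 N
  Ry@0 = -2896.3727 N
  Ry@2 = +4733.3627 N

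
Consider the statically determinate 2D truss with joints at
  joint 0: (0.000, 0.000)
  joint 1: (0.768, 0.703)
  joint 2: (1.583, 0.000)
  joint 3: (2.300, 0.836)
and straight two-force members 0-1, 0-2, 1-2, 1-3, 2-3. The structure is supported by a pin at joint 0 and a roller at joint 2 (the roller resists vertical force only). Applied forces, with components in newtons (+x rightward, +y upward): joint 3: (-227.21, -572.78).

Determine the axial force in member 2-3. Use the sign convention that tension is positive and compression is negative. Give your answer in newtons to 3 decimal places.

N=4 nodes, M=5 members, R=3 reactions → 2N=8, M+R=8
member 0 (0-1): L=1.0412, (cx,cy)=(0.7376,0.6752)
member 1 (0-2): L=1.5830, (cx,cy)=(1.0000,0.0000)
member 2 (1-2): L=1.0763, (cx,cy)=(0.7572,-0.6532)
member 3 (1-3): L=1.5378, (cx,cy)=(0.9963,0.0865)
member 4 (2-3): L=1.1014, (cx,cy)=(0.6510,0.7591)
solve A·x = −loads:
  F[0-1] = +206.5178 N (tension)
  F[0-2] = -379.5442 N (compression)
  F[1-2] = -175.5695 N (compression)
  F[1-3] = +286.3520 N (tension)
  F[2-3] = -787.2145 N (compression)
  Rx@0 = +227.2100 N
  Ry@0 = -139.4414 N
  Ry@2 = +712.2214 N

-787.214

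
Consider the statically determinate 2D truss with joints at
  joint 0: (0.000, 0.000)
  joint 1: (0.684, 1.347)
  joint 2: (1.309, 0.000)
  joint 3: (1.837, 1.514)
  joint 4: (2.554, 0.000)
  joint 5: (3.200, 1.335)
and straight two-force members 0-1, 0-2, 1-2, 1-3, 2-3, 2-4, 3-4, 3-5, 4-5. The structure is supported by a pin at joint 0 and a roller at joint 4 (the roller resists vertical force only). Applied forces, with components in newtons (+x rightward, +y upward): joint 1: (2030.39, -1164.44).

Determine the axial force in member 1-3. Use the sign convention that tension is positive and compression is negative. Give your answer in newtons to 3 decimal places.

-1210.013

N=6 nodes, M=9 members, R=3 reactions → 2N=12, M+R=12
member 0 (0-1): L=1.5107, (cx,cy)=(0.4528,0.8916)
member 1 (0-2): L=1.3090, (cx,cy)=(1.0000,0.0000)
member 2 (1-2): L=1.4849, (cx,cy)=(0.4209,-0.9071)
member 3 (1-3): L=1.1650, (cx,cy)=(0.9897,0.1433)
member 4 (2-3): L=1.6034, (cx,cy)=(0.3293,0.9442)
member 5 (2-4): L=1.2450, (cx,cy)=(1.0000,0.0000)
member 6 (3-4): L=1.6752, (cx,cy)=(0.4280,-0.9038)
member 7 (3-5): L=1.3747, (cx,cy)=(0.9915,-0.1302)
member 8 (4-5): L=1.4831, (cx,cy)=(0.4356,0.9002)
solve A·x = −loads:
  F[0-1] = +244.7862 N (tension)
  F[0-2] = +1919.5593 N (tension)
  F[1-2] = -1715.4991 N (compression)
  F[1-3] = -1210.0125 N (compression)
  F[2-3] = +1648.0634 N (tension)
  F[2-4] = +654.8183 N (tension)
  F[3-4] = -1529.9158 N (compression)
  F[3-5] = -0.0000 N (tension)
  F[4-5] = +0.0000 N (tension)
  Rx@0 = -2030.3900 N
  Ry@0 = -218.2586 N
  Ry@4 = +1382.6986 N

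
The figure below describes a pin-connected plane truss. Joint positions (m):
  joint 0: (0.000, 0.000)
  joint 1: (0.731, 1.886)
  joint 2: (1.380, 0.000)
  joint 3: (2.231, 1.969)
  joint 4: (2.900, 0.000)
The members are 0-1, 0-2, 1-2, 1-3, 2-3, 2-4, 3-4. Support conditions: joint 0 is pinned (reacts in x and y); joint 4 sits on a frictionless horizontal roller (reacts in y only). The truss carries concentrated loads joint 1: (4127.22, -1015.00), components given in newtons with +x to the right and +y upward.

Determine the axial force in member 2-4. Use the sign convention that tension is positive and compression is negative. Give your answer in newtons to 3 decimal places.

998.902

N=5 nodes, M=7 members, R=3 reactions → 2N=10, M+R=10
member 0 (0-1): L=2.0227, (cx,cy)=(0.3614,0.9324)
member 1 (0-2): L=1.3800, (cx,cy)=(1.0000,0.0000)
member 2 (1-2): L=1.9945, (cx,cy)=(0.3254,-0.9456)
member 3 (1-3): L=1.5023, (cx,cy)=(0.9985,0.0552)
member 4 (2-3): L=2.1450, (cx,cy)=(0.3967,0.9179)
member 5 (2-4): L=1.5200, (cx,cy)=(1.0000,0.0000)
member 6 (3-4): L=2.0795, (cx,cy)=(0.3217,-0.9468)
solve A·x = −loads:
  F[0-1] = +2064.5010 N (tension)
  F[0-2] = +3381.1170 N (tension)
  F[1-2] = -3245.2284 N (compression)
  F[1-3] = -2328.7154 N (compression)
  F[2-3] = +3342.9652 N (tension)
  F[2-4] = +998.9017 N (tension)
  F[3-4] = -3105.0291 N (compression)
  Rx@0 = -4127.2200 N
  Ry@0 = -1924.9662 N
  Ry@4 = +2939.9662 N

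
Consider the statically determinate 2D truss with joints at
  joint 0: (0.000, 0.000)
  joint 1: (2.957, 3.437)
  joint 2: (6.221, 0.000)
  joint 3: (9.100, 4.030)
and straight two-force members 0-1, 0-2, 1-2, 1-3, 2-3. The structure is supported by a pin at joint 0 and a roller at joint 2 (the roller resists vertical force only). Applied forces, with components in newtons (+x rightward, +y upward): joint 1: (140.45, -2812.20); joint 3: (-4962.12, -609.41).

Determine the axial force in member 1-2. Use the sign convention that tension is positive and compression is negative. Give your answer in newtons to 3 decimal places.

N=4 nodes, M=5 members, R=3 reactions → 2N=8, M+R=8
member 0 (0-1): L=4.5340, (cx,cy)=(0.6522,0.7581)
member 1 (0-2): L=6.2210, (cx,cy)=(1.0000,0.0000)
member 2 (1-2): L=4.7399, (cx,cy)=(0.6886,-0.7251)
member 3 (1-3): L=6.1716, (cx,cy)=(0.9954,0.0961)
member 4 (2-3): L=4.9527, (cx,cy)=(0.5813,0.8137)
solve A·x = −loads:
  F[0-1] = -5712.4451 N (compression)
  F[0-2] = -1096.0769 N (compression)
  F[1-2] = +1446.3922 N (tension)
  F[1-3] = -4884.6616 N (compression)
  F[2-3] = -172.1319 N (compression)
  Rx@0 = +4821.6700 N
  Ry@0 = +4330.3563 N
  Ry@2 = -908.7463 N

1446.392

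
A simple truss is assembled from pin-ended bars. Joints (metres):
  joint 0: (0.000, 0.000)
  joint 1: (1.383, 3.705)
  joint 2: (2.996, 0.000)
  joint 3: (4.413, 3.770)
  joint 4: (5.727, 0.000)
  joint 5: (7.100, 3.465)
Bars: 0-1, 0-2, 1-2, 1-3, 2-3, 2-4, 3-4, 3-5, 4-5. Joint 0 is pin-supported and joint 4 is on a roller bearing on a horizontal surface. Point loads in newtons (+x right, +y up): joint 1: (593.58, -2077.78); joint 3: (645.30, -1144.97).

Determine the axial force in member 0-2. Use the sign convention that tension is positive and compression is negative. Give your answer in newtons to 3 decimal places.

1623.329

N=6 nodes, M=9 members, R=3 reactions → 2N=12, M+R=12
member 0 (0-1): L=3.9547, (cx,cy)=(0.3497,0.9369)
member 1 (0-2): L=2.9960, (cx,cy)=(1.0000,0.0000)
member 2 (1-2): L=4.0409, (cx,cy)=(0.3992,-0.9169)
member 3 (1-3): L=3.0307, (cx,cy)=(0.9998,0.0214)
member 4 (2-3): L=4.0275, (cx,cy)=(0.3518,0.9361)
member 5 (2-4): L=2.7310, (cx,cy)=(1.0000,0.0000)
member 6 (3-4): L=3.9924, (cx,cy)=(0.3291,-0.9443)
member 7 (3-5): L=2.7043, (cx,cy)=(0.9936,-0.1128)
member 8 (4-5): L=3.7271, (cx,cy)=(0.3684,0.9297)
solve A·x = −loads:
  F[0-1] = -1099.3378 N (compression)
  F[0-2] = +1623.3292 N (tension)
  F[1-2] = -1154.9501 N (compression)
  F[1-3] = -517.1273 N (compression)
  F[2-3] = +1131.2772 N (tension)
  F[2-4] = +764.2902 N (tension)
  F[3-4] = -2322.2031 N (compression)
  F[3-5] = -0.0000 N (tension)
  F[4-5] = +0.0000 N (tension)
  Rx@0 = -1238.8800 N
  Ry@0 = +1029.9235 N
  Ry@4 = +2192.8265 N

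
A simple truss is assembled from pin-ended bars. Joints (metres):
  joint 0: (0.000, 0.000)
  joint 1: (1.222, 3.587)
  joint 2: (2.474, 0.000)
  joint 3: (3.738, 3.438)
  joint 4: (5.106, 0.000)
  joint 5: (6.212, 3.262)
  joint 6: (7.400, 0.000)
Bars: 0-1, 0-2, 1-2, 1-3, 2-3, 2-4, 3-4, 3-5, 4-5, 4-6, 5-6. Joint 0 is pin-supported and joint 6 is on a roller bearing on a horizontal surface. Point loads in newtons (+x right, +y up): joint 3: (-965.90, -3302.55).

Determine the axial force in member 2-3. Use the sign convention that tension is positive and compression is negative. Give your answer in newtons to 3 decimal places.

N=7 nodes, M=11 members, R=3 reactions → 2N=14, M+R=14
member 0 (0-1): L=3.7894, (cx,cy)=(0.3225,0.9466)
member 1 (0-2): L=2.4740, (cx,cy)=(1.0000,0.0000)
member 2 (1-2): L=3.7992, (cx,cy)=(0.3295,-0.9441)
member 3 (1-3): L=2.5204, (cx,cy)=(0.9983,-0.0591)
member 4 (2-3): L=3.6630, (cx,cy)=(0.3451,0.9386)
member 5 (2-4): L=2.6320, (cx,cy)=(1.0000,0.0000)
member 6 (3-4): L=3.7002, (cx,cy)=(0.3697,-0.9291)
member 7 (3-5): L=2.4803, (cx,cy)=(0.9975,-0.0710)
member 8 (4-5): L=3.4444, (cx,cy)=(0.3211,0.9470)
member 9 (4-6): L=2.2940, (cx,cy)=(1.0000,0.0000)
member 10 (5-6): L=3.4716, (cx,cy)=(0.3422,-0.9396)
solve A·x = −loads:
  F[0-1] = -2200.6301 N (compression)
  F[0-2] = -256.2516 N (compression)
  F[1-2] = +2298.3297 N (tension)
  F[1-3] = -1469.6133 N (compression)
  F[2-3] = -2311.9574 N (compression)
  F[2-4] = +1298.9365 N (tension)
  F[3-4] = -1248.3606 N (compression)
  F[3-5] = -839.5181 N (compression)
  F[4-5] = +1224.7671 N (tension)
  F[4-6] = +444.1278 N (tension)
  F[5-6] = -1297.8390 N (compression)
  Rx@0 = +965.9000 N
  Ry@0 = +2083.0679 N
  Ry@6 = +1219.4821 N

-2311.957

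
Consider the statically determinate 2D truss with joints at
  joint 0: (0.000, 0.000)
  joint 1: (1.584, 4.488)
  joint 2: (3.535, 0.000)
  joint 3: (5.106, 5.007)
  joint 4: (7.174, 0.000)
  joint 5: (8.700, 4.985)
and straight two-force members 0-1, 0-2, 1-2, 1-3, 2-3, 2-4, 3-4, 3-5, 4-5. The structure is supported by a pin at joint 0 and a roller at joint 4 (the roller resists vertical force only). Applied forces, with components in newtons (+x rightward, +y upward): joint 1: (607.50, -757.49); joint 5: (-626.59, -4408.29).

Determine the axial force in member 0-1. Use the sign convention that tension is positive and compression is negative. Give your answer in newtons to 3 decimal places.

309.769

N=6 nodes, M=9 members, R=3 reactions → 2N=12, M+R=12
member 0 (0-1): L=4.7593, (cx,cy)=(0.3328,0.9430)
member 1 (0-2): L=3.5350, (cx,cy)=(1.0000,0.0000)
member 2 (1-2): L=4.8937, (cx,cy)=(0.3987,-0.9171)
member 3 (1-3): L=3.5600, (cx,cy)=(0.9893,0.1458)
member 4 (2-3): L=5.2477, (cx,cy)=(0.2994,0.9541)
member 5 (2-4): L=3.6390, (cx,cy)=(1.0000,0.0000)
member 6 (3-4): L=5.4173, (cx,cy)=(0.3817,-0.9243)
member 7 (3-5): L=3.5941, (cx,cy)=(1.0000,-0.0061)
member 8 (4-5): L=5.2133, (cx,cy)=(0.2927,0.9562)
solve A·x = −loads:
  F[0-1] = +309.7689 N (tension)
  F[0-2] = -122.1873 N (compression)
  F[1-2] = -1151.7526 N (compression)
  F[1-3] = -45.7175 N (compression)
  F[2-3] = +1107.0361 N (tension)
  F[2-4] = -912.7751 N (compression)
  F[3-4] = -1140.3782 N (compression)
  F[3-5] = +721.5300 N (tension)
  F[4-5] = -4605.5935 N (compression)
  Rx@0 = +19.0900 N
  Ry@0 = -292.1090 N
  Ry@4 = +5457.8890 N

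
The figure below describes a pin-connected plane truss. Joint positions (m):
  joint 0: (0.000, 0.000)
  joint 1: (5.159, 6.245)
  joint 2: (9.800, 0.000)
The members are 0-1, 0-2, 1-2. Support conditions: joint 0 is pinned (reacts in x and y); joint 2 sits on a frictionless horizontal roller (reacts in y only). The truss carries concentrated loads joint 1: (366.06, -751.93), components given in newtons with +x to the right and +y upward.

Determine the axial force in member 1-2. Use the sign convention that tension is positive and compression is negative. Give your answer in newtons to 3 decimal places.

-783.808

N=3 nodes, M=3 members, R=3 reactions → 2N=6, M+R=6
member 0 (0-1): L=8.1003, (cx,cy)=(0.6369,0.7710)
member 1 (0-2): L=9.8000, (cx,cy)=(1.0000,0.0000)
member 2 (1-2): L=7.7807, (cx,cy)=(0.5965,-0.8026)
solve A·x = −loads:
  F[0-1] = -159.3121 N (compression)
  F[0-2] = +467.5239 N (tension)
  F[1-2] = -783.8078 N (compression)
  Rx@0 = -366.0600 N
  Ry@0 = +122.8227 N
  Ry@2 = +629.1073 N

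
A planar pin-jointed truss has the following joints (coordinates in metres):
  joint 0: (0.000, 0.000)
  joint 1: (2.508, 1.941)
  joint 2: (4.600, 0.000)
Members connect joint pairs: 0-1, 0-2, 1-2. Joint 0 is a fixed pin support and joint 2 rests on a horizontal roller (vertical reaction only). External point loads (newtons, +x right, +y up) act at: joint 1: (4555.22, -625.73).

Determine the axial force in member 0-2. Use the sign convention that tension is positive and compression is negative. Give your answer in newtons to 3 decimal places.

N=3 nodes, M=3 members, R=3 reactions → 2N=6, M+R=6
member 0 (0-1): L=3.1714, (cx,cy)=(0.7908,0.6120)
member 1 (0-2): L=4.6000, (cx,cy)=(1.0000,0.0000)
member 2 (1-2): L=2.8538, (cx,cy)=(0.7331,-0.6802)
solve A·x = −loads:
  F[0-1] = +2675.5354 N (tension)
  F[0-2] = +2439.3342 N (tension)
  F[1-2] = -3327.5687 N (compression)
  Rx@0 = -4555.2200 N
  Ry@0 = -1637.5337 N
  Ry@2 = +2263.2637 N

2439.334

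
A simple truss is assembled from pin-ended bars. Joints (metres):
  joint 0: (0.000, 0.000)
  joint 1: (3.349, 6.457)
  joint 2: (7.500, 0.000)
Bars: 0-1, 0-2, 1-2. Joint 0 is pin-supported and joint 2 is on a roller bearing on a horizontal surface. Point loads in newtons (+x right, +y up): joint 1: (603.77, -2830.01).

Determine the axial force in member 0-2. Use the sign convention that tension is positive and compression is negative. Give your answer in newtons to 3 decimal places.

N=3 nodes, M=3 members, R=3 reactions → 2N=6, M+R=6
member 0 (0-1): L=7.2738, (cx,cy)=(0.4604,0.8877)
member 1 (0-2): L=7.5000, (cx,cy)=(1.0000,0.0000)
member 2 (1-2): L=7.6762, (cx,cy)=(0.5408,-0.8412)
solve A·x = −loads:
  F[0-1] = -1178.8977 N (compression)
  F[0-2] = +1146.5551 N (tension)
  F[1-2] = -2120.2498 N (compression)
  Rx@0 = -603.7700 N
  Ry@0 = +1046.5105 N
  Ry@2 = +1783.4995 N

1146.555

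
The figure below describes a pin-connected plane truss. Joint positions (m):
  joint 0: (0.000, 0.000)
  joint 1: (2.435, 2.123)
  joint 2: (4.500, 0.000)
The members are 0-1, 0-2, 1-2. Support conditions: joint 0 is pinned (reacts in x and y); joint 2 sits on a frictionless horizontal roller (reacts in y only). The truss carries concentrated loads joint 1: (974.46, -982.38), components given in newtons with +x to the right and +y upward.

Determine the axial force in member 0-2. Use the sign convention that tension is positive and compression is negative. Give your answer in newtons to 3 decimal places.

N=3 nodes, M=3 members, R=3 reactions → 2N=6, M+R=6
member 0 (0-1): L=3.2305, (cx,cy)=(0.7537,0.6572)
member 1 (0-2): L=4.5000, (cx,cy)=(1.0000,0.0000)
member 2 (1-2): L=2.9616, (cx,cy)=(0.6972,-0.7168)
solve A·x = −loads:
  F[0-1] = +13.5815 N (tension)
  F[0-2] = +964.2230 N (tension)
  F[1-2] = -1382.8999 N (compression)
  Rx@0 = -974.4600 N
  Ry@0 = -8.9253 N
  Ry@2 = +991.3053 N

964.223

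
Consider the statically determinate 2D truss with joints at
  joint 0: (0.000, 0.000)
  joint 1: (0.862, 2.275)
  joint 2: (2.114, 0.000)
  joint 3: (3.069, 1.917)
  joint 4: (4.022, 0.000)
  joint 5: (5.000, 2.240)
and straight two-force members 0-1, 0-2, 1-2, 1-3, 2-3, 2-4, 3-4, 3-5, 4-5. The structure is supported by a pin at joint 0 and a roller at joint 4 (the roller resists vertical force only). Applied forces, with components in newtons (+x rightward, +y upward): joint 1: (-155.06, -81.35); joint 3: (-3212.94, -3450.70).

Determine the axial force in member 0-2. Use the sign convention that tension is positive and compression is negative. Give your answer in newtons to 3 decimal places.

-2420.507

N=6 nodes, M=9 members, R=3 reactions → 2N=12, M+R=12
member 0 (0-1): L=2.4328, (cx,cy)=(0.3543,0.9351)
member 1 (0-2): L=2.1140, (cx,cy)=(1.0000,0.0000)
member 2 (1-2): L=2.5968, (cx,cy)=(0.4821,-0.8761)
member 3 (1-3): L=2.2358, (cx,cy)=(0.9871,-0.1601)
member 4 (2-3): L=2.1417, (cx,cy)=(0.4459,0.8951)
member 5 (2-4): L=1.9080, (cx,cy)=(1.0000,0.0000)
member 6 (3-4): L=2.1408, (cx,cy)=(0.4452,-0.8955)
member 7 (3-5): L=1.9578, (cx,cy)=(0.9863,0.1650)
member 8 (4-5): L=2.4442, (cx,cy)=(0.4001,0.9165)
solve A·x = −loads:
  F[0-1] = -2674.1193 N (compression)
  F[0-2] = -2420.5070 N (compression)
  F[1-2] = +3193.2227 N (tension)
  F[1-3] = -2362.4963 N (compression)
  F[2-3] = -3125.4896 N (compression)
  F[2-4] = +512.7487 N (tension)
  F[3-4] = -1151.8376 N (compression)
  F[3-5] = -0.0000 N (compression)
  F[4-5] = +0.0000 N (tension)
  Rx@0 = +3368.0000 N
  Ry@0 = +2500.6342 N
  Ry@4 = +1031.4158 N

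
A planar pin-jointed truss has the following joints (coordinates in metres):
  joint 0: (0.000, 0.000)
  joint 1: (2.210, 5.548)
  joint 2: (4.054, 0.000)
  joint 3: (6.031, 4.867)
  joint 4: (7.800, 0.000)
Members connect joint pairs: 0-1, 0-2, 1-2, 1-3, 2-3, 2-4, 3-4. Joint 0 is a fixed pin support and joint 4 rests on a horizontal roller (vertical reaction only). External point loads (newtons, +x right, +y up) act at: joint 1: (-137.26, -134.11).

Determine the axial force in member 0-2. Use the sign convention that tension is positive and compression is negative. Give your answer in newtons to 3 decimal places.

-60.084

N=5 nodes, M=7 members, R=3 reactions → 2N=10, M+R=10
member 0 (0-1): L=5.9720, (cx,cy)=(0.3701,0.9290)
member 1 (0-2): L=4.0540, (cx,cy)=(1.0000,0.0000)
member 2 (1-2): L=5.8464, (cx,cy)=(0.3154,-0.9490)
member 3 (1-3): L=3.8812, (cx,cy)=(0.9845,-0.1755)
member 4 (2-3): L=5.2532, (cx,cy)=(0.3763,0.9265)
member 5 (2-4): L=3.7460, (cx,cy)=(1.0000,0.0000)
member 6 (3-4): L=5.1785, (cx,cy)=(0.3416,-0.9398)
solve A·x = −loads:
  F[0-1] = -208.5482 N (compression)
  F[0-2] = -60.0842 N (compression)
  F[1-2] = +54.8021 N (tension)
  F[1-3] = +43.4737 N (tension)
  F[2-3] = -56.1316 N (compression)
  F[2-4] = -21.6746 N (compression)
  F[3-4] = +63.4496 N (tension)
  Rx@0 = +137.2600 N
  Ry@0 = +193.7427 N
  Ry@4 = -59.6327 N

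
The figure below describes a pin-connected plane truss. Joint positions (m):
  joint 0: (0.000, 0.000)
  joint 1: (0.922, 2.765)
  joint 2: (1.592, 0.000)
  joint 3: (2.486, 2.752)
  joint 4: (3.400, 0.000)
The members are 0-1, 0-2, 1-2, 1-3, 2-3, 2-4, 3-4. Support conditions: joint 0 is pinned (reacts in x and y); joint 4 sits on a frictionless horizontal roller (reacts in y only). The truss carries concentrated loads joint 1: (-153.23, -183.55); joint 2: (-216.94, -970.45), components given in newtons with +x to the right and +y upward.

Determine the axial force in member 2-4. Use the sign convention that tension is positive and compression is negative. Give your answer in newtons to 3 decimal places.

126.061

N=5 nodes, M=7 members, R=3 reactions → 2N=10, M+R=10
member 0 (0-1): L=2.9147, (cx,cy)=(0.3163,0.9486)
member 1 (0-2): L=1.5920, (cx,cy)=(1.0000,0.0000)
member 2 (1-2): L=2.8450, (cx,cy)=(0.2355,-0.9719)
member 3 (1-3): L=1.5641, (cx,cy)=(1.0000,-0.0083)
member 4 (2-3): L=2.8936, (cx,cy)=(0.3090,0.9511)
member 5 (2-4): L=1.8080, (cx,cy)=(1.0000,0.0000)
member 6 (3-4): L=2.8998, (cx,cy)=(0.3152,-0.9490)
solve A·x = −loads:
  F[0-1] = -816.3596 N (compression)
  F[0-2] = -111.9304 N (compression)
  F[1-2] = +610.1156 N (tension)
  F[1-3] = -248.7000 N (compression)
  F[2-3] = +396.9133 N (tension)
  F[2-4] = +126.0607 N (tension)
  F[3-4] = -399.9476 N (compression)
  Rx@0 = +370.1700 N
  Ry@0 = +774.4387 N
  Ry@4 = +379.5613 N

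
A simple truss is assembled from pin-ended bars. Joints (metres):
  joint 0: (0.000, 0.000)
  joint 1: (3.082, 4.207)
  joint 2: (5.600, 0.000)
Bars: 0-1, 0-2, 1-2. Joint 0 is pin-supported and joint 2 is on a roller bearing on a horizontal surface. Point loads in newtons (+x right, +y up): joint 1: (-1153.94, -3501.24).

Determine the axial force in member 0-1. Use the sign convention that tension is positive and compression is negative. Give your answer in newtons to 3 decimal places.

N=3 nodes, M=3 members, R=3 reactions → 2N=6, M+R=6
member 0 (0-1): L=5.2151, (cx,cy)=(0.5910,0.8067)
member 1 (0-2): L=5.6000, (cx,cy)=(1.0000,0.0000)
member 2 (1-2): L=4.9030, (cx,cy)=(0.5136,-0.8581)
solve A·x = −loads:
  F[0-1] = -3026.1943 N (compression)
  F[0-2] = +634.4588 N (tension)
  F[1-2] = -1235.3996 N (compression)
  Rx@0 = +1153.9400 N
  Ry@0 = +2441.2050 N
  Ry@2 = +1060.0350 N

-3026.194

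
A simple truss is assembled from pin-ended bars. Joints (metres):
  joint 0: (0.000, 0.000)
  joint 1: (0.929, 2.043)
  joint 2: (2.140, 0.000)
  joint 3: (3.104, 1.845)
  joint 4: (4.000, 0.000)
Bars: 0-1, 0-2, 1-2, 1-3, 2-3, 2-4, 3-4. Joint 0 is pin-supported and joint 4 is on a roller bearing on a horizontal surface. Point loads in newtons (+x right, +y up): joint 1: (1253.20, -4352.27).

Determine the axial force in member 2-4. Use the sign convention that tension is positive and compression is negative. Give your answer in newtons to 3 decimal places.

801.731

N=5 nodes, M=7 members, R=3 reactions → 2N=10, M+R=10
member 0 (0-1): L=2.2443, (cx,cy)=(0.4139,0.9103)
member 1 (0-2): L=2.1400, (cx,cy)=(1.0000,0.0000)
member 2 (1-2): L=2.3749, (cx,cy)=(0.5099,-0.8602)
member 3 (1-3): L=2.1840, (cx,cy)=(0.9959,-0.0907)
member 4 (2-3): L=2.0817, (cx,cy)=(0.4631,0.8863)
member 5 (2-4): L=1.8600, (cx,cy)=(1.0000,0.0000)
member 6 (3-4): L=2.0511, (cx,cy)=(0.4368,-0.8995)
solve A·x = −loads:
  F[0-1] = -2967.5572 N (compression)
  F[0-2] = +2481.5824 N (tension)
  F[1-2] = -1750.9928 N (compression)
  F[1-3] = -1595.3098 N (compression)
  F[2-3] = +1699.4680 N (tension)
  F[2-4] = +801.7314 N (tension)
  F[3-4] = -1835.2656 N (compression)
  Rx@0 = -1253.2000 N
  Ry@0 = +2701.3834 N
  Ry@4 = +1650.8866 N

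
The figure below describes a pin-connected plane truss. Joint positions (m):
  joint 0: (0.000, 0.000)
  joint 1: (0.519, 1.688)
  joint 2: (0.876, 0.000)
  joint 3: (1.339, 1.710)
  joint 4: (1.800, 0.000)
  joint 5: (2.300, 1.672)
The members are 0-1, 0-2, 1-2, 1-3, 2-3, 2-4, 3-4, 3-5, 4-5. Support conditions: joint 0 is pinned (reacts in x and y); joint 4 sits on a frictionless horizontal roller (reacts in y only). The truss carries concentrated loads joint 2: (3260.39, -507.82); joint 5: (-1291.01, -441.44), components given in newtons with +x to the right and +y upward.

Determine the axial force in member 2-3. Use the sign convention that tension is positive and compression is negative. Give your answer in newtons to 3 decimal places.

-840.129

N=6 nodes, M=9 members, R=3 reactions → 2N=12, M+R=12
member 0 (0-1): L=1.7660, (cx,cy)=(0.2939,0.9558)
member 1 (0-2): L=0.8760, (cx,cy)=(1.0000,0.0000)
member 2 (1-2): L=1.7253, (cx,cy)=(0.2069,-0.9784)
member 3 (1-3): L=0.8203, (cx,cy)=(0.9996,0.0268)
member 4 (2-3): L=1.7716, (cx,cy)=(0.2613,0.9652)
member 5 (2-4): L=0.9240, (cx,cy)=(1.0000,0.0000)
member 6 (3-4): L=1.7711, (cx,cy)=(0.2603,-0.9655)
member 7 (3-5): L=0.9618, (cx,cy)=(0.9992,-0.0395)
member 8 (4-5): L=1.7452, (cx,cy)=(0.2865,0.9581)
solve A·x = −loads:
  F[0-1] = -1399.0451 N (compression)
  F[0-2] = +2380.5410 N (tension)
  F[1-2] = +1347.9203 N (tension)
  F[1-3] = -690.3155 N (compression)
  F[2-3] = -840.1289 N (compression)
  F[2-4] = -381.3754 N (compression)
  F[3-4] = +905.9674 N (tension)
  F[3-5] = -1146.3508 N (compression)
  F[4-5] = -508.0313 N (compression)
  Rx@0 = -1969.3800 N
  Ry@0 = +1337.2636 N
  Ry@4 = -388.0036 N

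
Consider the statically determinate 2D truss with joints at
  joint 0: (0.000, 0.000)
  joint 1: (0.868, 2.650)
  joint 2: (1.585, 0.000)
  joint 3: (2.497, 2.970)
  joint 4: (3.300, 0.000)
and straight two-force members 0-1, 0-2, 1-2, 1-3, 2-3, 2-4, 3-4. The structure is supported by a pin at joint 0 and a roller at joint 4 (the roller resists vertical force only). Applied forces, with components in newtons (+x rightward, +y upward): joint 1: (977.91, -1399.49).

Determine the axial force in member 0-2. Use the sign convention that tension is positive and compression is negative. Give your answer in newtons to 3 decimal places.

1058.516

N=5 nodes, M=7 members, R=3 reactions → 2N=10, M+R=10
member 0 (0-1): L=2.7885, (cx,cy)=(0.3113,0.9503)
member 1 (0-2): L=1.5850, (cx,cy)=(1.0000,0.0000)
member 2 (1-2): L=2.7453, (cx,cy)=(0.2612,-0.9653)
member 3 (1-3): L=1.6601, (cx,cy)=(0.9812,0.1928)
member 4 (2-3): L=3.1069, (cx,cy)=(0.2935,0.9559)
member 5 (2-4): L=1.7150, (cx,cy)=(1.0000,0.0000)
member 6 (3-4): L=3.0766, (cx,cy)=(0.2610,-0.9653)
solve A·x = −loads:
  F[0-1] = -258.9553 N (compression)
  F[0-2] = +1058.5162 N (tension)
  F[1-2] = -1339.1095 N (compression)
  F[1-3] = -722.3200 N (compression)
  F[2-3] = +1352.2009 N (tension)
  F[2-4] = +311.8451 N (tension)
  F[3-4] = -1194.8130 N (compression)
  Rx@0 = -977.9100 N
  Ry@0 = +246.0904 N
  Ry@4 = +1153.3996 N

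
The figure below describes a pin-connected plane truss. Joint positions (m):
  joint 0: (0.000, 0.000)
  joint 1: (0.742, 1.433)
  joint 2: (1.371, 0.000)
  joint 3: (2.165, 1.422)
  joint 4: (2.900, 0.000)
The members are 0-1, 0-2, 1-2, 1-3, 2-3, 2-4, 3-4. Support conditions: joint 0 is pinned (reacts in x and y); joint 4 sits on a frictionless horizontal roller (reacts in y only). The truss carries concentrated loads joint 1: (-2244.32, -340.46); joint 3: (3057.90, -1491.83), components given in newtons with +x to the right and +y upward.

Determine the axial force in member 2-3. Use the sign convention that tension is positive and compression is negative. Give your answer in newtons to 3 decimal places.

N=5 nodes, M=7 members, R=3 reactions → 2N=10, M+R=10
member 0 (0-1): L=1.6137, (cx,cy)=(0.4598,0.8880)
member 1 (0-2): L=1.3710, (cx,cy)=(1.0000,0.0000)
member 2 (1-2): L=1.5650, (cx,cy)=(0.4019,-0.9157)
member 3 (1-3): L=1.4230, (cx,cy)=(1.0000,-0.0077)
member 4 (2-3): L=1.6287, (cx,cy)=(0.4875,0.8731)
member 5 (2-4): L=1.5290, (cx,cy)=(1.0000,0.0000)
member 6 (3-4): L=1.6007, (cx,cy)=(0.4592,-0.8883)
solve A·x = −loads:
  F[0-1] = -271.4240 N (compression)
  F[0-2] = +938.3836 N (tension)
  F[1-2] = -126.9114 N (compression)
  F[1-3] = +2170.5901 N (tension)
  F[2-3] = +133.0978 N (tension)
  F[2-4] = +822.4872 N (tension)
  F[3-4] = -1791.2555 N (compression)
  Rx@0 = -813.5800 N
  Ry@0 = +241.0291 N
  Ry@4 = +1591.2609 N

133.098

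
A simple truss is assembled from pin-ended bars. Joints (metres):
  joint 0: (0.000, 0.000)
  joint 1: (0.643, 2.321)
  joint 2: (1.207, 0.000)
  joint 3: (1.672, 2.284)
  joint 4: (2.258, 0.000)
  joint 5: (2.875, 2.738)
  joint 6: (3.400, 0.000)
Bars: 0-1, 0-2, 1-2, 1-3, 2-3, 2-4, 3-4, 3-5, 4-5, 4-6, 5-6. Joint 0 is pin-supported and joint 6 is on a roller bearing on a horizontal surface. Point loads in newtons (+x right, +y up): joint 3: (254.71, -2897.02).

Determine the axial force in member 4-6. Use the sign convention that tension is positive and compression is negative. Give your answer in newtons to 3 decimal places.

N=7 nodes, M=11 members, R=3 reactions → 2N=14, M+R=14
member 0 (0-1): L=2.4084, (cx,cy)=(0.2670,0.9637)
member 1 (0-2): L=1.2070, (cx,cy)=(1.0000,0.0000)
member 2 (1-2): L=2.3885, (cx,cy)=(0.2361,-0.9717)
member 3 (1-3): L=1.0297, (cx,cy)=(0.9994,-0.0359)
member 4 (2-3): L=2.3309, (cx,cy)=(0.1995,0.9799)
member 5 (2-4): L=1.0510, (cx,cy)=(1.0000,0.0000)
member 6 (3-4): L=2.3580, (cx,cy)=(0.2485,-0.9686)
member 7 (3-5): L=1.2858, (cx,cy)=(0.9356,0.3531)
member 8 (4-5): L=2.8067, (cx,cy)=(0.2198,0.9755)
member 9 (4-6): L=1.1420, (cx,cy)=(1.0000,0.0000)
member 10 (5-6): L=2.7879, (cx,cy)=(0.1883,-0.9821)
solve A·x = −loads:
  F[0-1] = -1350.2748 N (compression)
  F[0-2] = +615.2063 N (tension)
  F[1-2] = +1364.3915 N (tension)
  F[1-3] = -683.1074 N (compression)
  F[2-3] = -1353.0072 N (compression)
  F[2-4] = +1207.2981 N (tension)
  F[3-4] = -1930.8636 N (compression)
  F[3-5] = -777.5219 N (compression)
  F[4-5] = +1917.1868 N (tension)
  F[4-6] = +305.9798 N (tension)
  F[5-6] = -1624.8278 N (compression)
  Rx@0 = -254.7100 N
  Ry@0 = +1301.2626 N
  Ry@6 = +1595.7574 N

305.980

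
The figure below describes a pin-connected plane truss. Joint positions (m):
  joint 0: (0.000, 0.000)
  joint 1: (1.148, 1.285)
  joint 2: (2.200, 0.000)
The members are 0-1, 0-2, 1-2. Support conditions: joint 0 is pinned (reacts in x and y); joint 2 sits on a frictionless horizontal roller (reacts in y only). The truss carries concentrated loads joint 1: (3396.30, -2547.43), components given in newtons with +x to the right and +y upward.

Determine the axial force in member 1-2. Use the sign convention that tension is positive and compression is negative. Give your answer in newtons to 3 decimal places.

N=3 nodes, M=3 members, R=3 reactions → 2N=6, M+R=6
member 0 (0-1): L=1.7231, (cx,cy)=(0.6662,0.7457)
member 1 (0-2): L=2.2000, (cx,cy)=(1.0000,0.0000)
member 2 (1-2): L=1.6607, (cx,cy)=(0.6335,-0.7738)
solve A·x = −loads:
  F[0-1] = +1026.6463 N (tension)
  F[0-2] = +2712.3124 N (tension)
  F[1-2] = -4281.6929 N (compression)
  Rx@0 = -3396.3000 N
  Ry@0 = -765.6132 N
  Ry@2 = +3313.0432 N

-4281.693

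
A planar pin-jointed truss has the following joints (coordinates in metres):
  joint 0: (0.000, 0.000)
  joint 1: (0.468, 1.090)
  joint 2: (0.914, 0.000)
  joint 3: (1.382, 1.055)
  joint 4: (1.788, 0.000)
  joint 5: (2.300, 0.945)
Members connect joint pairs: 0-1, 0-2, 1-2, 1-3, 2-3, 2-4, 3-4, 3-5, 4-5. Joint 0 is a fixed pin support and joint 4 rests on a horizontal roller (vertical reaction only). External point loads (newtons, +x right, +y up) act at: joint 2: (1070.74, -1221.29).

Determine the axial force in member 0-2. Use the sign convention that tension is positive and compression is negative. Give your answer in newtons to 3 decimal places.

N=6 nodes, M=9 members, R=3 reactions → 2N=12, M+R=12
member 0 (0-1): L=1.1862, (cx,cy)=(0.3945,0.9189)
member 1 (0-2): L=0.9140, (cx,cy)=(1.0000,0.0000)
member 2 (1-2): L=1.1777, (cx,cy)=(0.3787,-0.9255)
member 3 (1-3): L=0.9147, (cx,cy)=(0.9993,-0.0383)
member 4 (2-3): L=1.1541, (cx,cy)=(0.4055,0.9141)
member 5 (2-4): L=0.8740, (cx,cy)=(1.0000,0.0000)
member 6 (3-4): L=1.1304, (cx,cy)=(0.3592,-0.9333)
member 7 (3-5): L=0.9246, (cx,cy)=(0.9929,-0.1190)
member 8 (4-5): L=1.0748, (cx,cy)=(0.4764,0.8792)
solve A·x = −loads:
  F[0-1] = -649.6844 N (compression)
  F[0-2] = +1327.0598 N (tension)
  F[1-2] = +666.0671 N (tension)
  F[1-3] = -508.9314 N (compression)
  F[2-3] = +661.6710 N (tension)
  F[2-4] = +240.2542 N (tension)
  F[3-4] = -668.9395 N (compression)
  F[3-5] = -0.0000 N (tension)
  F[4-5] = +0.0000 N (tension)
  Rx@0 = -1070.7400 N
  Ry@0 = +596.9840 N
  Ry@4 = +624.3060 N

1327.060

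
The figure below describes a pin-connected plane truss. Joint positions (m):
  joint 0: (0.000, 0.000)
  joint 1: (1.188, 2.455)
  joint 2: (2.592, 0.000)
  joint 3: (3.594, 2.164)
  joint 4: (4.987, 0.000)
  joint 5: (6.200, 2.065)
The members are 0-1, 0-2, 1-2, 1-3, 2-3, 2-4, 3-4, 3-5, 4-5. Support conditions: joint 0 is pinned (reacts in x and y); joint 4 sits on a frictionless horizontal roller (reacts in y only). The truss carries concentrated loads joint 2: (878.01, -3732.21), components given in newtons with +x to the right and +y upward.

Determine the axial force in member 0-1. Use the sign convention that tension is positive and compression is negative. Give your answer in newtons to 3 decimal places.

-1991.222

N=6 nodes, M=9 members, R=3 reactions → 2N=12, M+R=12
member 0 (0-1): L=2.7273, (cx,cy)=(0.4356,0.9001)
member 1 (0-2): L=2.5920, (cx,cy)=(1.0000,0.0000)
member 2 (1-2): L=2.8281, (cx,cy)=(0.4964,-0.8681)
member 3 (1-3): L=2.4235, (cx,cy)=(0.9928,-0.1201)
member 4 (2-3): L=2.3847, (cx,cy)=(0.4202,0.9074)
member 5 (2-4): L=2.3950, (cx,cy)=(1.0000,0.0000)
member 6 (3-4): L=2.5736, (cx,cy)=(0.5413,-0.8409)
member 7 (3-5): L=2.6079, (cx,cy)=(0.9993,-0.0380)
member 8 (4-5): L=2.3949, (cx,cy)=(0.5065,0.8622)
solve A·x = −loads:
  F[0-1] = -1991.2216 N (compression)
  F[0-2] = +1745.3656 N (tension)
  F[1-2] = +2348.0618 N (tension)
  F[1-3] = -2047.8516 N (compression)
  F[2-3] = +1866.7067 N (tension)
  F[2-4] = +1248.6927 N (tension)
  F[3-4] = -2306.9763 N (compression)
  F[3-5] = +0.0000 N (tension)
  F[4-5] = -0.0000 N (compression)
  Rx@0 = -878.0100 N
  Ry@0 = +1792.3888 N
  Ry@4 = +1939.8212 N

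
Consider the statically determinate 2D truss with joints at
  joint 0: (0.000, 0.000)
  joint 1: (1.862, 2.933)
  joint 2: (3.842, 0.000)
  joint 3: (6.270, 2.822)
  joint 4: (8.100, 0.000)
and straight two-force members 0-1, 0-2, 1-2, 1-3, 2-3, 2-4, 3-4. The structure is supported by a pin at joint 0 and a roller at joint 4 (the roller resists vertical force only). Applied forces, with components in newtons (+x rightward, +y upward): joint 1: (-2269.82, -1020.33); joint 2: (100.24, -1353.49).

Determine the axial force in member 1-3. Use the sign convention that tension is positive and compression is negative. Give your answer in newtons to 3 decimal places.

N=5 nodes, M=7 members, R=3 reactions → 2N=10, M+R=10
member 0 (0-1): L=3.4741, (cx,cy)=(0.5360,0.8442)
member 1 (0-2): L=3.8420, (cx,cy)=(1.0000,0.0000)
member 2 (1-2): L=3.5388, (cx,cy)=(0.5595,-0.8288)
member 3 (1-3): L=4.4094, (cx,cy)=(0.9997,-0.0252)
member 4 (2-3): L=3.7228, (cx,cy)=(0.6522,0.7580)
member 5 (2-4): L=4.2580, (cx,cy)=(1.0000,0.0000)
member 6 (3-4): L=3.3634, (cx,cy)=(0.5441,-0.8390)
solve A·x = −loads:
  F[0-1] = -2747.0572 N (compression)
  F[0-2] = -697.2602 N (compression)
  F[1-2] = +1569.5611 N (tension)
  F[1-3] = -80.7208 N (compression)
  F[2-3] = +69.3993 N (tension)
  F[2-4] = +35.4325 N (tension)
  F[3-4] = -65.1226 N (compression)
  Rx@0 = +2169.5800 N
  Ry@0 = +2319.1804 N
  Ry@4 = +54.6396 N

-80.721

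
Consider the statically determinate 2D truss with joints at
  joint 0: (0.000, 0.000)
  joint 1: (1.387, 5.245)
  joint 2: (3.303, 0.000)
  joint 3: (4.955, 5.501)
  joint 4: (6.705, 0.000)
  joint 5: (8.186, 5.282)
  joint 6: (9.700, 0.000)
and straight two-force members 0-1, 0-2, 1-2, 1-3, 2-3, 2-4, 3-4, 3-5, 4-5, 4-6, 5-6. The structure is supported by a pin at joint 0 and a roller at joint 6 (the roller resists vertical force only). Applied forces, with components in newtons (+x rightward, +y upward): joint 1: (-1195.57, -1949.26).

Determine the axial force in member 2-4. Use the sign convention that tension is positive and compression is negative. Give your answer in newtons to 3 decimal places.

N=7 nodes, M=11 members, R=3 reactions → 2N=14, M+R=14
member 0 (0-1): L=5.4253, (cx,cy)=(0.2557,0.9668)
member 1 (0-2): L=3.3030, (cx,cy)=(1.0000,0.0000)
member 2 (1-2): L=5.5840, (cx,cy)=(0.3431,-0.9393)
member 3 (1-3): L=3.5772, (cx,cy)=(0.9974,0.0716)
member 4 (2-3): L=5.7437, (cx,cy)=(0.2876,0.9577)
member 5 (2-4): L=3.4020, (cx,cy)=(1.0000,0.0000)
member 6 (3-4): L=5.7727, (cx,cy)=(0.3032,-0.9529)
member 7 (3-5): L=3.2384, (cx,cy)=(0.9977,-0.0676)
member 8 (4-5): L=5.4857, (cx,cy)=(0.2700,0.9629)
member 9 (4-6): L=2.9950, (cx,cy)=(1.0000,0.0000)
member 10 (5-6): L=5.4947, (cx,cy)=(0.2755,-0.9613)
solve A·x = −loads:
  F[0-1] = -2396.6515 N (compression)
  F[0-2] = -582.8554 N (compression)
  F[1-2] = +424.9007 N (tension)
  F[1-3] = +438.1857 N (tension)
  F[2-3] = -416.7135 N (compression)
  F[2-4] = -317.2073 N (compression)
  F[3-4] = +371.3516 N (tension)
  F[3-5] = +205.1002 N (tension)
  F[4-5] = -367.5236 N (compression)
  F[4-6] = -105.4086 N (compression)
  F[5-6] = +382.5552 N (tension)
  Rx@0 = +1195.5700 N
  Ry@0 = +2317.0065 N
  Ry@6 = -367.7465 N

-317.207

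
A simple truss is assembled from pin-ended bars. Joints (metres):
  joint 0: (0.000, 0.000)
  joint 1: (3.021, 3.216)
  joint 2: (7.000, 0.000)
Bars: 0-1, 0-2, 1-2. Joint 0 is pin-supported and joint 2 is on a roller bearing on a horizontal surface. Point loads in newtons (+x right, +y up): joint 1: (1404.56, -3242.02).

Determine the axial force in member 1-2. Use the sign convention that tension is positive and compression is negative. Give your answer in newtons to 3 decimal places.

N=3 nodes, M=3 members, R=3 reactions → 2N=6, M+R=6
member 0 (0-1): L=4.4124, (cx,cy)=(0.6847,0.7289)
member 1 (0-2): L=7.0000, (cx,cy)=(1.0000,0.0000)
member 2 (1-2): L=5.1162, (cx,cy)=(0.7777,-0.6286)
solve A·x = −loads:
  F[0-1] = -1643.0652 N (compression)
  F[0-2] = +2529.5084 N (tension)
  F[1-2] = -3252.4179 N (compression)
  Rx@0 = -1404.5600 N
  Ry@0 = +1197.5618 N
  Ry@2 = +2044.4582 N

-3252.418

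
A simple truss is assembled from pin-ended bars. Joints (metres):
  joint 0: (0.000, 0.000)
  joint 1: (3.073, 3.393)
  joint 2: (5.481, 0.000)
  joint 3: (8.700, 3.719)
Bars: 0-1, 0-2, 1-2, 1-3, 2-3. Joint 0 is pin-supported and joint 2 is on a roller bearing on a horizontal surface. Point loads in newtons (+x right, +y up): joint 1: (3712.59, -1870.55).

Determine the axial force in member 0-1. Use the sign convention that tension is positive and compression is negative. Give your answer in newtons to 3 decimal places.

N=4 nodes, M=5 members, R=3 reactions → 2N=8, M+R=8
member 0 (0-1): L=4.5777, (cx,cy)=(0.6713,0.7412)
member 1 (0-2): L=5.4810, (cx,cy)=(1.0000,0.0000)
member 2 (1-2): L=4.1606, (cx,cy)=(0.5788,-0.8155)
member 3 (1-3): L=5.6364, (cx,cy)=(0.9983,0.0578)
member 4 (2-3): L=4.9186, (cx,cy)=(0.6545,0.7561)
solve A·x = −loads:
  F[0-1] = +1992.0156 N (tension)
  F[0-2] = +2375.3683 N (tension)
  F[1-2] = -4104.2562 N (compression)
  F[1-3] = +0.0000 N (tension)
  F[2-3] = +0.0000 N (tension)
  Rx@0 = -3712.5900 N
  Ry@0 = -1476.4703 N
  Ry@2 = +3347.0203 N

1992.016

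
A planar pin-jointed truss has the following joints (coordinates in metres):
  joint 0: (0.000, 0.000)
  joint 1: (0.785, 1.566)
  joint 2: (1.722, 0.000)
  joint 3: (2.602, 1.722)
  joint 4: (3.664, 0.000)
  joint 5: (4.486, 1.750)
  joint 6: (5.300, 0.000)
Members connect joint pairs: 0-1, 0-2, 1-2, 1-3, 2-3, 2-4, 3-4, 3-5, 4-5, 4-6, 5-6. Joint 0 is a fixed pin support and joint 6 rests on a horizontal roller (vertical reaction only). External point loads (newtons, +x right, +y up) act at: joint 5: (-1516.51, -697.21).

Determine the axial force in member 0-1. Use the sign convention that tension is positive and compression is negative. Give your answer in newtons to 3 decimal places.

-679.906

N=7 nodes, M=11 members, R=3 reactions → 2N=14, M+R=14
member 0 (0-1): L=1.7517, (cx,cy)=(0.4481,0.8940)
member 1 (0-2): L=1.7220, (cx,cy)=(1.0000,0.0000)
member 2 (1-2): L=1.8249, (cx,cy)=(0.5134,-0.8581)
member 3 (1-3): L=1.8237, (cx,cy)=(0.9963,0.0855)
member 4 (2-3): L=1.9338, (cx,cy)=(0.4551,0.8905)
member 5 (2-4): L=1.9420, (cx,cy)=(1.0000,0.0000)
member 6 (3-4): L=2.0231, (cx,cy)=(0.5249,-0.8511)
member 7 (3-5): L=1.8842, (cx,cy)=(0.9999,0.0149)
member 8 (4-5): L=1.9334, (cx,cy)=(0.4251,0.9051)
member 9 (4-6): L=1.6360, (cx,cy)=(1.0000,0.0000)
member 10 (5-6): L=1.9301, (cx,cy)=(0.4218,-0.9067)
solve A·x = −loads:
  F[0-1] = -679.9057 N (compression)
  F[0-2] = -1211.8261 N (compression)
  F[1-2] = +644.7067 N (tension)
  F[1-3] = -638.0458 N (compression)
  F[2-3] = -621.2908 N (compression)
  F[2-4] = -598.0805 N (compression)
  F[3-4] = +691.7347 N (tension)
  F[3-5] = -1281.6795 N (compression)
  F[4-5] = -650.4851 N (compression)
  F[4-6] = +41.5813 N (tension)
  F[5-6] = -98.5921 N (compression)
  Rx@0 = +1516.5100 N
  Ry@0 = +607.8154 N
  Ry@6 = +89.3946 N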